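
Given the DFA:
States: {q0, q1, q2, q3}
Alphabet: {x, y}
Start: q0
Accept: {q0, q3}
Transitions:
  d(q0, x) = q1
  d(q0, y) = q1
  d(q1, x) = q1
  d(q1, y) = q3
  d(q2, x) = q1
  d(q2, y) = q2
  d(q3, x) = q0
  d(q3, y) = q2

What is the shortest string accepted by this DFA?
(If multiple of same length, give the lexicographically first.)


BFS by string length (lex-first path to each state shown):
  len 0: q0<-""
Found accept state at length 0.

"" (empty string)


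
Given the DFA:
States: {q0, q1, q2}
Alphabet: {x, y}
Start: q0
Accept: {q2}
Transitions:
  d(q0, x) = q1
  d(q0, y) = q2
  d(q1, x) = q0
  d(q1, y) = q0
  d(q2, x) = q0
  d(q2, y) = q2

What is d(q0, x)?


Looking up transition d(q0, x)

q1


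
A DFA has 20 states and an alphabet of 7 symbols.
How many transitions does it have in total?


Each state has exactly one transition per symbol.
20 * 7 = 140

140


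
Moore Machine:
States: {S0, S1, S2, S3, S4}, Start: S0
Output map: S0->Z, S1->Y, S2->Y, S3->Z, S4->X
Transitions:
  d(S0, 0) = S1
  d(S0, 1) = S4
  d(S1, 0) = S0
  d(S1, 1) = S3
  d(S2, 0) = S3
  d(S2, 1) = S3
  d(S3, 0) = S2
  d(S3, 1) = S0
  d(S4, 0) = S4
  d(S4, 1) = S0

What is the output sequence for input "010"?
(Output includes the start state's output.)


Start: S0 (output Z)
  --0--> S1 (output Y)
  --1--> S3 (output Z)
  --0--> S2 (output Y)

"ZYZY"


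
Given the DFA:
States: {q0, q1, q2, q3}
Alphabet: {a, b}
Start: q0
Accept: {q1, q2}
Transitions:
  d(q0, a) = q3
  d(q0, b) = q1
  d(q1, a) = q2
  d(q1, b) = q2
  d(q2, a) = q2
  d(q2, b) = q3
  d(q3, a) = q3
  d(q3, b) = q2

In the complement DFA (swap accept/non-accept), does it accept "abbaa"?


Trace: q0 -> q3 -> q2 -> q3 -> q3 -> q3
Final: q3
Original accept: {q1, q2}
Complement: q3 is not in original accept

Yes, complement accepts (original rejects)


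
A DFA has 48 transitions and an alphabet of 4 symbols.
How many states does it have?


Each state has exactly one transition per symbol.
states = transitions / |alphabet| = 48 / 4 = 12

12


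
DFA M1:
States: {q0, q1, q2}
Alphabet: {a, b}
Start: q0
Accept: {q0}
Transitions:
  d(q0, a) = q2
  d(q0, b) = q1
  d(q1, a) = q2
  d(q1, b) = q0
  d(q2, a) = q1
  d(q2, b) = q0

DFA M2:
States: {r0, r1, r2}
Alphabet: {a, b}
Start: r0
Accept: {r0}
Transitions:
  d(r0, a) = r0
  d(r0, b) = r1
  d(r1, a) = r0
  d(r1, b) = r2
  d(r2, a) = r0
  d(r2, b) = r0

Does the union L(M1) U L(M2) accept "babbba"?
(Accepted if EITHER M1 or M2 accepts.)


M1: final=q2 accepted=False
M2: final=r0 accepted=True

Yes, union accepts


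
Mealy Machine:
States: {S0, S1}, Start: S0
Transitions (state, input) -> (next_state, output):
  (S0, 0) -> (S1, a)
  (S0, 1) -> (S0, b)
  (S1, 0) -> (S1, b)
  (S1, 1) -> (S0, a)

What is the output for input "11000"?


Step-by-step:
  (S0, 1) -> (S0, b)
  (S0, 1) -> (S0, b)
  (S0, 0) -> (S1, a)
  (S1, 0) -> (S1, b)
  (S1, 0) -> (S1, b)

"bbabb"


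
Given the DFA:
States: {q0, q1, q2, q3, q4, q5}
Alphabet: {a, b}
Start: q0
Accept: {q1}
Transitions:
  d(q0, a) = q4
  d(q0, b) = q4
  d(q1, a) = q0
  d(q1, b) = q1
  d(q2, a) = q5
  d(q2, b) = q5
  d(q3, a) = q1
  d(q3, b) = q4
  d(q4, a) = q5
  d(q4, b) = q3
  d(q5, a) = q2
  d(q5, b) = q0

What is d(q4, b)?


Looking up transition d(q4, b)

q3


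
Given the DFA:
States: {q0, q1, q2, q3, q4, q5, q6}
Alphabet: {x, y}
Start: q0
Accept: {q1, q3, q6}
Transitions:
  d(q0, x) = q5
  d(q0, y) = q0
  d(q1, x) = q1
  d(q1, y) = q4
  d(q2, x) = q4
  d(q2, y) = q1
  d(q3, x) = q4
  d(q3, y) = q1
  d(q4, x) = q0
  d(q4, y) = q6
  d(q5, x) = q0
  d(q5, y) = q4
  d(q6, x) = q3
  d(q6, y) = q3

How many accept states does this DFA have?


Accept states listed: {q1, q3, q6}
Counting: q1(1) q3(2) q6(3)

3


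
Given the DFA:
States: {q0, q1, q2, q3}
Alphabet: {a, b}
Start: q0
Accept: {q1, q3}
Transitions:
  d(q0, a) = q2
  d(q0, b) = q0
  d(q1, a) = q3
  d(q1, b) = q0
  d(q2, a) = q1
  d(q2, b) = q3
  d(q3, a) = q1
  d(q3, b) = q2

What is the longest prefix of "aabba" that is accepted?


Run the DFA, marking each prefix where the state is accepting:
  "" -> q0 [reject]
  "a" -> q2 [reject]
  "aa" -> q1 [accept]
  "aab" -> q0 [reject]
  "aabb" -> q0 [reject]
  "aabba" -> q2 [reject]

"aa"


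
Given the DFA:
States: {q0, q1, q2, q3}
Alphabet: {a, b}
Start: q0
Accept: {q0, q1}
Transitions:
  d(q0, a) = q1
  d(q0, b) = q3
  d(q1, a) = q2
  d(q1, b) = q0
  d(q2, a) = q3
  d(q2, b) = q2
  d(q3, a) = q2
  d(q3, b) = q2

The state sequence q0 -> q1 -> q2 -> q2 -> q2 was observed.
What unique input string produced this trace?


Trace back each transition to find the symbol:
  q0 --[a]--> q1
  q1 --[a]--> q2
  q2 --[b]--> q2
  q2 --[b]--> q2

"aabb"


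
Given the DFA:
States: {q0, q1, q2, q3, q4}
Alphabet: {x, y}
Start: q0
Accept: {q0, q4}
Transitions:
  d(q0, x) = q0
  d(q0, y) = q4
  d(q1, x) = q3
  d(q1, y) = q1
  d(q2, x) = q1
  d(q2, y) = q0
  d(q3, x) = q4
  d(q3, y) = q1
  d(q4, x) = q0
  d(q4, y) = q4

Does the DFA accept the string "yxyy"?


Trace: q0 -> q4 -> q0 -> q4 -> q4
Final state: q4
Accept states: {q0, q4}

Yes, accepted (final state q4 is an accept state)


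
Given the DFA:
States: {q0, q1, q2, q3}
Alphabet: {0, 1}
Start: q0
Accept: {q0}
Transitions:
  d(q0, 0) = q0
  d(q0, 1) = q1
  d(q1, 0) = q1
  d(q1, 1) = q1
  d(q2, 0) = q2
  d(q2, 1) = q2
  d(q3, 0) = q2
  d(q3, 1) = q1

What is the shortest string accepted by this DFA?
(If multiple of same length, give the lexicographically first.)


BFS by string length (lex-first path to each state shown):
  len 0: q0<-""
Found accept state at length 0.

"" (empty string)


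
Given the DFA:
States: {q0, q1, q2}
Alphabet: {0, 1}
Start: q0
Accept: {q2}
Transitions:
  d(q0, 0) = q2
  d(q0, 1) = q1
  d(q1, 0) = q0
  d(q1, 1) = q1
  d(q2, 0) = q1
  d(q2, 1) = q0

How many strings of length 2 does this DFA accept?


Enumerating all length-2 strings:
  "00" -> q1 [reject]
  "01" -> q0 [reject]
  "10" -> q0 [reject]
  "11" -> q1 [reject]

0 out of 4


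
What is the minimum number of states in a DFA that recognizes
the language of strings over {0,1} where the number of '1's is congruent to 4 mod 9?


States track (count of '1') mod 9.
Need 9 states: one per remainder 0..8; accept = remainder 4.

9


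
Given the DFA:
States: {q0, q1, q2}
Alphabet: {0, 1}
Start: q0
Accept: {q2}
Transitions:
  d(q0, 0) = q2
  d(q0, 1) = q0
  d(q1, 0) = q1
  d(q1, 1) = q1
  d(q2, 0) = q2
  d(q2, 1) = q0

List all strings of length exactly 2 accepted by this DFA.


All strings of length 2: 4 total
Accepted: 2

"00", "10"


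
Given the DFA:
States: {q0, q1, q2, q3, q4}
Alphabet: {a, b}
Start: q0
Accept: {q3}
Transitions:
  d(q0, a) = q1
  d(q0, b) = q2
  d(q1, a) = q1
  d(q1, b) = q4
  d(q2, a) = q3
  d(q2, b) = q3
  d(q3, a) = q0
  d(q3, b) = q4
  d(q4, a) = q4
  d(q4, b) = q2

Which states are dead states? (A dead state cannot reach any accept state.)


Forward reachability from each state:
  q0 -> reaches accept state q3 (live)
  q1 -> reaches accept state q3 (live)
  q2 -> reaches accept state q3 (live)
  q3 -> reaches accept state q3 (live)
  q4 -> reaches accept state q3 (live)

None (all states can reach an accept state)


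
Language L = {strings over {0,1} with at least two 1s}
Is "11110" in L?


count('1') = 4

Yes, "11110" is in L


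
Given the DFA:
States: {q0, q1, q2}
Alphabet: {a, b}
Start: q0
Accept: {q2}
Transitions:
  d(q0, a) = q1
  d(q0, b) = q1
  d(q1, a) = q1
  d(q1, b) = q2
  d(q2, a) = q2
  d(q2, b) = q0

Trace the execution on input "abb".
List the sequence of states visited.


Input: abb
d(q0, a) = q1
d(q1, b) = q2
d(q2, b) = q0


q0 -> q1 -> q2 -> q0


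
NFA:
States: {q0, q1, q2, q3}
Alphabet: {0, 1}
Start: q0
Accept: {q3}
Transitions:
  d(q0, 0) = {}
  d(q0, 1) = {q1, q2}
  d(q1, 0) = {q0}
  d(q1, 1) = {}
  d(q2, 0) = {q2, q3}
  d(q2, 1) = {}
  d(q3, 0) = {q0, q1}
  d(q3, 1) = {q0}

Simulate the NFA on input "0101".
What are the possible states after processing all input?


Start: {q0}
  --0--> {}
  --1--> {}
  --0--> {}
  --1--> {}

{} (empty set, no valid transitions)


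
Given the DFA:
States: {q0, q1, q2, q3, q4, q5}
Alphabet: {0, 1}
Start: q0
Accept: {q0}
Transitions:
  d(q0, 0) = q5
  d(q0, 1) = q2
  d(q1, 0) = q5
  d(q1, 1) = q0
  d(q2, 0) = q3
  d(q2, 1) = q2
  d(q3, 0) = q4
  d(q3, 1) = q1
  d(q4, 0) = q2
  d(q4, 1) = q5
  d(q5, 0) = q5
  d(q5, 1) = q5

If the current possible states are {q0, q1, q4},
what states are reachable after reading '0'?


Apply transition on '0' from each current state:
  d(q0, 0) = q5
  d(q1, 0) = q5
  d(q4, 0) = q2

{q2, q5}


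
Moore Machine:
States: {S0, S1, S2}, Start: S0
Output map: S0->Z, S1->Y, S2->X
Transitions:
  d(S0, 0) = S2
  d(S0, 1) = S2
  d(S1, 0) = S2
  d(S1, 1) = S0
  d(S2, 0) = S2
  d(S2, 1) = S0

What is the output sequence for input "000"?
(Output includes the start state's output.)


Start: S0 (output Z)
  --0--> S2 (output X)
  --0--> S2 (output X)
  --0--> S2 (output X)

"ZXXX"


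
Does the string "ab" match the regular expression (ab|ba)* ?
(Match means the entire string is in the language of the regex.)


|string| = 2; first = 'a'; last = 'b'

Yes, "ab" matches (ab|ba)*


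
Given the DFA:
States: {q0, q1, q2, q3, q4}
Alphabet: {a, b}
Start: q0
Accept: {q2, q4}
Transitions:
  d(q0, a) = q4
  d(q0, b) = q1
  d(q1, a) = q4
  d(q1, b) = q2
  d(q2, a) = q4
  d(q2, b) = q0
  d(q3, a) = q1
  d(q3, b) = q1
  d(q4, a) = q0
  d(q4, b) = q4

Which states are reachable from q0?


BFS from q0:
  layer 0: {q0}
  layer 1: {q1, q4}
  layer 2: {q2}

{q0, q1, q2, q4}


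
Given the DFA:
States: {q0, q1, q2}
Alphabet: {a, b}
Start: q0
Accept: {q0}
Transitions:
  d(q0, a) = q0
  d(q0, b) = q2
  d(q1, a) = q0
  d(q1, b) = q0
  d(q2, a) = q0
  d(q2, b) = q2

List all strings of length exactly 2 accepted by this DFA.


All strings of length 2: 4 total
Accepted: 2

"aa", "ba"


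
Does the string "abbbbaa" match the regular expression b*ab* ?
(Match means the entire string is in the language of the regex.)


|string| = 7; first = 'a'; last = 'a'

No, "abbbbaa" does not match b*ab*


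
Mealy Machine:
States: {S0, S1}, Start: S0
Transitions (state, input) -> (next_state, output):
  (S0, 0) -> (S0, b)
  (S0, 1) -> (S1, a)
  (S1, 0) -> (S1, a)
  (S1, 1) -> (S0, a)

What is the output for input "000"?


Step-by-step:
  (S0, 0) -> (S0, b)
  (S0, 0) -> (S0, b)
  (S0, 0) -> (S0, b)

"bbb"


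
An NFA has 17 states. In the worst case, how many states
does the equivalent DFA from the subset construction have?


Subset construction: one DFA state per subset of NFA states.
2^17 = 131072

131072


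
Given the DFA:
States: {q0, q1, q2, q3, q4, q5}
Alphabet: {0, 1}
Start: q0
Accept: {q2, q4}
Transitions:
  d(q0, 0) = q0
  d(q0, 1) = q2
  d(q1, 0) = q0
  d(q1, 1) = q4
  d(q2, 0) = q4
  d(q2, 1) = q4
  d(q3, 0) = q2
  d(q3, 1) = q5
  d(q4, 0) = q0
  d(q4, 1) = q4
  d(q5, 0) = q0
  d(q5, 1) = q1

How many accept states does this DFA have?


Accept states listed: {q2, q4}
Counting: q2(1) q4(2)

2


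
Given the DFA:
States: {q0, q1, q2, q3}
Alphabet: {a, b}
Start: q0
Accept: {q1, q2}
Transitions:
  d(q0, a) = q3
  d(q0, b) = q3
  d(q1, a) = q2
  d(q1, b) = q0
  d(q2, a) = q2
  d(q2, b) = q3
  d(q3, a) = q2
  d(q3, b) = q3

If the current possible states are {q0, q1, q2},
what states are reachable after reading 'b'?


Apply transition on 'b' from each current state:
  d(q0, b) = q3
  d(q1, b) = q0
  d(q2, b) = q3

{q0, q3}


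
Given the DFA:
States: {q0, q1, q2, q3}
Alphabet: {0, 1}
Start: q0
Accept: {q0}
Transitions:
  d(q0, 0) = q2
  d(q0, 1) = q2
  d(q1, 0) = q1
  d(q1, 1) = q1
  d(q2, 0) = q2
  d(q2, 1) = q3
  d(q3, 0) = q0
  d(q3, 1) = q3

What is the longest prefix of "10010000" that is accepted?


Run the DFA, marking each prefix where the state is accepting:
  "" -> q0 [accept]
  "1" -> q2 [reject]
  "10" -> q2 [reject]
  "100" -> q2 [reject]
  "1001" -> q3 [reject]
  "10010" -> q0 [accept]
  "100100" -> q2 [reject]
  "1001000" -> q2 [reject]
  "10010000" -> q2 [reject]

"10010"


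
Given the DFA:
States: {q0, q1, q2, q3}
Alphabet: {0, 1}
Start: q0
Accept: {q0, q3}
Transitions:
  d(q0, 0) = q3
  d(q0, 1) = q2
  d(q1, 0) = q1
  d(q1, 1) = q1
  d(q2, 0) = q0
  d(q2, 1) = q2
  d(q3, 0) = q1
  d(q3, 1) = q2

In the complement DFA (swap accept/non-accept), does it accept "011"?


Trace: q0 -> q3 -> q2 -> q2
Final: q2
Original accept: {q0, q3}
Complement: q2 is not in original accept

Yes, complement accepts (original rejects)


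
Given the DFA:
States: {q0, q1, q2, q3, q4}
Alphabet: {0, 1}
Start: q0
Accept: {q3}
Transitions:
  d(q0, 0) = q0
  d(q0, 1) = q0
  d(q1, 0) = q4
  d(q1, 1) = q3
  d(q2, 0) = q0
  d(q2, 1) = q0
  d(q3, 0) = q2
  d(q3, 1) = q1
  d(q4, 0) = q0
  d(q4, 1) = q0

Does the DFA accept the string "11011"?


Trace: q0 -> q0 -> q0 -> q0 -> q0 -> q0
Final state: q0
Accept states: {q3}

No, rejected (final state q0 is not an accept state)


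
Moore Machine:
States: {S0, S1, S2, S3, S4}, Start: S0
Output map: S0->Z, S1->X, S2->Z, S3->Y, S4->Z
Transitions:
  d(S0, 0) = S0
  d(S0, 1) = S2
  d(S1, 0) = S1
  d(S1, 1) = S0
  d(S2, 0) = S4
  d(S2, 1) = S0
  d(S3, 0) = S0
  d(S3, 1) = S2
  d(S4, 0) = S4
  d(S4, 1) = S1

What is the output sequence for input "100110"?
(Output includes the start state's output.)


Start: S0 (output Z)
  --1--> S2 (output Z)
  --0--> S4 (output Z)
  --0--> S4 (output Z)
  --1--> S1 (output X)
  --1--> S0 (output Z)
  --0--> S0 (output Z)

"ZZZZXZZ"


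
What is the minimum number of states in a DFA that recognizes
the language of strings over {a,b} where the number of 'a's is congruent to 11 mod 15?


States track (count of 'a') mod 15.
Need 15 states: one per remainder 0..14; accept = remainder 11.

15


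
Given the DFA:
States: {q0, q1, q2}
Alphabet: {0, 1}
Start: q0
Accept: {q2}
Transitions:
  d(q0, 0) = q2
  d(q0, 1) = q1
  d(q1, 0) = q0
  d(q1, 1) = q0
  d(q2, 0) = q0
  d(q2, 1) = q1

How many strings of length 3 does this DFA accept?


Enumerating all length-3 strings:
  "000" -> q2 [accept]
  "001" -> q1 [reject]
  "010" -> q0 [reject]
  "011" -> q0 [reject]
  "100" -> q2 [accept]
  "101" -> q1 [reject]
  "110" -> q2 [accept]
  "111" -> q1 [reject]

3 out of 8


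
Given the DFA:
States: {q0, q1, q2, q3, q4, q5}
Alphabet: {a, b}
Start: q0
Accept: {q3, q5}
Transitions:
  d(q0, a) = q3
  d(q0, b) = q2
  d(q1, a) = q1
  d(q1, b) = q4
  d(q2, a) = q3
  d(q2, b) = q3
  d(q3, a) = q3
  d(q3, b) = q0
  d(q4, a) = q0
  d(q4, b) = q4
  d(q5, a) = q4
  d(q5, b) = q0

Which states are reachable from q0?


BFS from q0:
  layer 0: {q0}
  layer 1: {q2, q3}

{q0, q2, q3}


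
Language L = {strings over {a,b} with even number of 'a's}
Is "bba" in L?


count('a') = 1; 1 mod 2 = 1

No, "bba" is not in L


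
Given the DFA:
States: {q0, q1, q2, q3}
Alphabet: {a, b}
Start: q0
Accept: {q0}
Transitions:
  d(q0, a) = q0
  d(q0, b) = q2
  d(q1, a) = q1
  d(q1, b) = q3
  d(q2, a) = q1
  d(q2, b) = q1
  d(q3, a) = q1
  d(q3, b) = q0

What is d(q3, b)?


Looking up transition d(q3, b)

q0


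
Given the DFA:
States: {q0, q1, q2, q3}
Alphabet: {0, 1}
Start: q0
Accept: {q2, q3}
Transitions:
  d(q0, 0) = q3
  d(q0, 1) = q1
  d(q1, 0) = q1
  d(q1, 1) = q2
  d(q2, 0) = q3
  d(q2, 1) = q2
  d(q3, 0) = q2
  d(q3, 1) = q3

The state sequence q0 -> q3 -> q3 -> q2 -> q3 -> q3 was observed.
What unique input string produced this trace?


Trace back each transition to find the symbol:
  q0 --[0]--> q3
  q3 --[1]--> q3
  q3 --[0]--> q2
  q2 --[0]--> q3
  q3 --[1]--> q3

"01001"


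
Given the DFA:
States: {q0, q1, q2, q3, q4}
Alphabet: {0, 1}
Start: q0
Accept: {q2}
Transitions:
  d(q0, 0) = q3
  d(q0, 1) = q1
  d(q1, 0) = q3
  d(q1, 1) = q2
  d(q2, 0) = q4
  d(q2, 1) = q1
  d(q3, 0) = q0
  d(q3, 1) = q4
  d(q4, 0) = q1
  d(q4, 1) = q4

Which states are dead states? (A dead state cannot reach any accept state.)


Forward reachability from each state:
  q0 -> reaches accept state q2 (live)
  q1 -> reaches accept state q2 (live)
  q2 -> reaches accept state q2 (live)
  q3 -> reaches accept state q2 (live)
  q4 -> reaches accept state q2 (live)

None (all states can reach an accept state)


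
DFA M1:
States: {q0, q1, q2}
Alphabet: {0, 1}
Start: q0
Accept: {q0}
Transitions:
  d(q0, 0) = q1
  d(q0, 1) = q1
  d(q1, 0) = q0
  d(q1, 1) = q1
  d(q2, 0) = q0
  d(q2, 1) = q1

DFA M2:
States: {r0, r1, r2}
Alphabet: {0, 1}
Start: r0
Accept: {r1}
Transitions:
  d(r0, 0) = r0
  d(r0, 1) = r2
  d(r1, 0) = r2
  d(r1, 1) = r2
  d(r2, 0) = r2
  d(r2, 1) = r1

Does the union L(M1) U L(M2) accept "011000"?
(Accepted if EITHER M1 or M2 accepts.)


M1: final=q0 accepted=True
M2: final=r2 accepted=False

Yes, union accepts


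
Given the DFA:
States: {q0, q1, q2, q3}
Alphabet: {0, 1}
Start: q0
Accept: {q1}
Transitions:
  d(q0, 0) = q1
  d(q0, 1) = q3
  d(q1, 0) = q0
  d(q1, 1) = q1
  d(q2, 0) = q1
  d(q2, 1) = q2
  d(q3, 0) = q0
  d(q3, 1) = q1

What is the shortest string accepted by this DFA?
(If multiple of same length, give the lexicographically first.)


BFS by string length (lex-first path to each state shown):
  len 0: q0<-""
  len 1: q1<-"0", q3<-"1"
Found accept state at length 1.

"0"


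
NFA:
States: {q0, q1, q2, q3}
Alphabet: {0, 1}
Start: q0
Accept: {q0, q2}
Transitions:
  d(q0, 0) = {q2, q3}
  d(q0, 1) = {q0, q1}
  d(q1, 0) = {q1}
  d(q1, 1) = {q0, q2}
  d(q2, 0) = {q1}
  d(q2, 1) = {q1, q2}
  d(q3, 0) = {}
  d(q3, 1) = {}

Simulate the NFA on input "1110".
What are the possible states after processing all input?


Start: {q0}
  --1--> {q0, q1}
  --1--> {q0, q1, q2}
  --1--> {q0, q1, q2}
  --0--> {q1, q2, q3}

{q1, q2, q3}


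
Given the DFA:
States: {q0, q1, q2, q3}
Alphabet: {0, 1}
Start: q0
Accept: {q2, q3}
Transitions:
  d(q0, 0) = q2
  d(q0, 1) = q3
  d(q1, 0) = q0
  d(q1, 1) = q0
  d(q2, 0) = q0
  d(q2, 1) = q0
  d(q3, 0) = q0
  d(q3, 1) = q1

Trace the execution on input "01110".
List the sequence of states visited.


Input: 01110
d(q0, 0) = q2
d(q2, 1) = q0
d(q0, 1) = q3
d(q3, 1) = q1
d(q1, 0) = q0


q0 -> q2 -> q0 -> q3 -> q1 -> q0


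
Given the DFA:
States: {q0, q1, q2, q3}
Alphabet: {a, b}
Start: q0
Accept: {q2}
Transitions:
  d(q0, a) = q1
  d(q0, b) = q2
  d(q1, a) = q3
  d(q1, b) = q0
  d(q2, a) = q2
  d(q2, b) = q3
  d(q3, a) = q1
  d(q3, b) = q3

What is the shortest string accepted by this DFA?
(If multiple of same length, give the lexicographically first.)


BFS by string length (lex-first path to each state shown):
  len 0: q0<-""
  len 1: q1<-"a", q2<-"b"
Found accept state at length 1.

"b"


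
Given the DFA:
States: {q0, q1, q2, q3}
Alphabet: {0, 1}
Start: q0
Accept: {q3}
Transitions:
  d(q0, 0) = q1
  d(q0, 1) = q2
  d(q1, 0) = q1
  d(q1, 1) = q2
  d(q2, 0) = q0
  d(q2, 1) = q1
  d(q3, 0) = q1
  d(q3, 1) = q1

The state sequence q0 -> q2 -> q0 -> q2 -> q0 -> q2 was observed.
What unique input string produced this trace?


Trace back each transition to find the symbol:
  q0 --[1]--> q2
  q2 --[0]--> q0
  q0 --[1]--> q2
  q2 --[0]--> q0
  q0 --[1]--> q2

"10101"


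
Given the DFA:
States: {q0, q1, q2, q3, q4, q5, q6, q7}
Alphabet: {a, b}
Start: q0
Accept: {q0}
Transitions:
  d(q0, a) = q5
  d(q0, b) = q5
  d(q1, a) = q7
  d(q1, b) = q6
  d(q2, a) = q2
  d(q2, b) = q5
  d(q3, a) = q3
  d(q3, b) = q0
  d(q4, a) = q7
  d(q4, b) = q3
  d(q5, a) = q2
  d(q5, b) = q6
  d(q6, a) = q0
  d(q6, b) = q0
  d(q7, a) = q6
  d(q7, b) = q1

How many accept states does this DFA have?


Accept states listed: {q0}
Counting: q0(1)

1


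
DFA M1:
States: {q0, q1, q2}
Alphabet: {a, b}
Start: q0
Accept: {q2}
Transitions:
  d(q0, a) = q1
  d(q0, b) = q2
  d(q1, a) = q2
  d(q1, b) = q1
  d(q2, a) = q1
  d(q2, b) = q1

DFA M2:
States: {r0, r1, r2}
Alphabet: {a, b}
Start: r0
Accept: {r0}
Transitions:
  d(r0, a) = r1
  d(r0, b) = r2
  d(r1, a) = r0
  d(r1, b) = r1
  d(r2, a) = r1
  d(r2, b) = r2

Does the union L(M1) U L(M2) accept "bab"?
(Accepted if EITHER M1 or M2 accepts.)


M1: final=q1 accepted=False
M2: final=r1 accepted=False

No, union rejects (neither accepts)


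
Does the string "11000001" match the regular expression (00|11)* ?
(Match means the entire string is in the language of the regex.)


|string| = 8; first = '1'; last = '1'

No, "11000001" does not match (00|11)*


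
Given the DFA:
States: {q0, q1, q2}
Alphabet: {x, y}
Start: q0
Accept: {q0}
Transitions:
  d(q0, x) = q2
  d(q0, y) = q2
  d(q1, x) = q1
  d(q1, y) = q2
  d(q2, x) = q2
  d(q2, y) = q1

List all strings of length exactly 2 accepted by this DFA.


All strings of length 2: 4 total
Accepted: 0

None


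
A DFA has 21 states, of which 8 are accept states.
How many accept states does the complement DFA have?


Complement swaps accept and non-accept states.
21 - 8 = 13

13


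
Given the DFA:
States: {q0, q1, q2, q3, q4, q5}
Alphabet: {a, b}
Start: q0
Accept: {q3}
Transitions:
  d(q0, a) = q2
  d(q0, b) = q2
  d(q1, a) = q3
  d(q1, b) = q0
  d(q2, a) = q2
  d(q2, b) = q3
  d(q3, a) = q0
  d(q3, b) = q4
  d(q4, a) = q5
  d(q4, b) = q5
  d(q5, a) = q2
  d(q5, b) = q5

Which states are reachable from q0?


BFS from q0:
  layer 0: {q0}
  layer 1: {q2}
  layer 2: {q3}
  layer 3: {q4}
  layer 4: {q5}

{q0, q2, q3, q4, q5}


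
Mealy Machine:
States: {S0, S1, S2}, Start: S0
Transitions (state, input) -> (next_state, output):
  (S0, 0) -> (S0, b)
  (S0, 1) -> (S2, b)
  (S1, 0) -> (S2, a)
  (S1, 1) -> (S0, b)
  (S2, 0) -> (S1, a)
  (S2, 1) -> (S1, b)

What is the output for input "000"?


Step-by-step:
  (S0, 0) -> (S0, b)
  (S0, 0) -> (S0, b)
  (S0, 0) -> (S0, b)

"bbb"


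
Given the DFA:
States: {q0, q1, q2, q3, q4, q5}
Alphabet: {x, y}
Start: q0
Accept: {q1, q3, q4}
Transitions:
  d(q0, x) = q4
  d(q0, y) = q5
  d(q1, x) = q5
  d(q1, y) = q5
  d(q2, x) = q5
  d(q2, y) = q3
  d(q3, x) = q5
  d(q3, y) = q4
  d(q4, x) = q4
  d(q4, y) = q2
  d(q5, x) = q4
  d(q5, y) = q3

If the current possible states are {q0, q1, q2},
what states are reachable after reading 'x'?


Apply transition on 'x' from each current state:
  d(q0, x) = q4
  d(q1, x) = q5
  d(q2, x) = q5

{q4, q5}


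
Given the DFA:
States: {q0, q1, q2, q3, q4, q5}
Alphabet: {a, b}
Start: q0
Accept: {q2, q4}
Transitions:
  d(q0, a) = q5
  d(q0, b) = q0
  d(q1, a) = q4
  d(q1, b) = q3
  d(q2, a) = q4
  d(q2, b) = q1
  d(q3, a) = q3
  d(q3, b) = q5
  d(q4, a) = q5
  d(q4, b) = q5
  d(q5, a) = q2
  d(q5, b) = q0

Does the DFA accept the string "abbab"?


Trace: q0 -> q5 -> q0 -> q0 -> q5 -> q0
Final state: q0
Accept states: {q2, q4}

No, rejected (final state q0 is not an accept state)


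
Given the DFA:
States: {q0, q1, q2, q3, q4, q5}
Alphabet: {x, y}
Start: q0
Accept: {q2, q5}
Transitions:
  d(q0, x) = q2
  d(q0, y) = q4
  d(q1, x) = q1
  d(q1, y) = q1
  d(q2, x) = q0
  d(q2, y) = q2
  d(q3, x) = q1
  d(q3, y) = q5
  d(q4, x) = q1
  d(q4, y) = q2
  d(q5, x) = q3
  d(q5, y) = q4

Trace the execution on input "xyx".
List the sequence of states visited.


Input: xyx
d(q0, x) = q2
d(q2, y) = q2
d(q2, x) = q0


q0 -> q2 -> q2 -> q0


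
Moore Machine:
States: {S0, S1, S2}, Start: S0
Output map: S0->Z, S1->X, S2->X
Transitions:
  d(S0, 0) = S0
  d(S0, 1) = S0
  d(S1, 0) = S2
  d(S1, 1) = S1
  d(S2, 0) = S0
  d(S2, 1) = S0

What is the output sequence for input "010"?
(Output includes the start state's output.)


Start: S0 (output Z)
  --0--> S0 (output Z)
  --1--> S0 (output Z)
  --0--> S0 (output Z)

"ZZZZ"


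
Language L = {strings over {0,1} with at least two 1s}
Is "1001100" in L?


count('1') = 3

Yes, "1001100" is in L


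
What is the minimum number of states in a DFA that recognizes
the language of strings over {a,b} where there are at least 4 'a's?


States: count = 0, 1, ..., 3, and a final '>= 4' state.
Total: 4 + 1 = 5. Accept = '>= 4' state.

5


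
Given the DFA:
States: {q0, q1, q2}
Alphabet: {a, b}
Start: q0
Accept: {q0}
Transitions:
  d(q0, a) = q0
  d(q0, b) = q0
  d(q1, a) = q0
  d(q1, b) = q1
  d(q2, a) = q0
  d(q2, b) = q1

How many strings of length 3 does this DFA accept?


Enumerating all length-3 strings:
  "aaa" -> q0 [accept]
  "aab" -> q0 [accept]
  "aba" -> q0 [accept]
  "abb" -> q0 [accept]
  "baa" -> q0 [accept]
  "bab" -> q0 [accept]
  "bba" -> q0 [accept]
  "bbb" -> q0 [accept]

8 out of 8


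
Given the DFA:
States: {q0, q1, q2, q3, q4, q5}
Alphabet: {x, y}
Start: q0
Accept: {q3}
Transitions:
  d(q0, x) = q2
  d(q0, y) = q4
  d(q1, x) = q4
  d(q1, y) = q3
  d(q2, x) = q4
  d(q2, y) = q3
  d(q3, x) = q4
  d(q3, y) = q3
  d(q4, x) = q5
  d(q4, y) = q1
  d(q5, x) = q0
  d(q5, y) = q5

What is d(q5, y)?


Looking up transition d(q5, y)

q5


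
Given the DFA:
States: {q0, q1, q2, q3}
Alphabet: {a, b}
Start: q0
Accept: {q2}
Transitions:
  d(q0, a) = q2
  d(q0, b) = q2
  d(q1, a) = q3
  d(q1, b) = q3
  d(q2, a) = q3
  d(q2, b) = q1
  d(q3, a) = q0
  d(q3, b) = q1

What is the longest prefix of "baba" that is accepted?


Run the DFA, marking each prefix where the state is accepting:
  "" -> q0 [reject]
  "b" -> q2 [accept]
  "ba" -> q3 [reject]
  "bab" -> q1 [reject]
  "baba" -> q3 [reject]

"b"


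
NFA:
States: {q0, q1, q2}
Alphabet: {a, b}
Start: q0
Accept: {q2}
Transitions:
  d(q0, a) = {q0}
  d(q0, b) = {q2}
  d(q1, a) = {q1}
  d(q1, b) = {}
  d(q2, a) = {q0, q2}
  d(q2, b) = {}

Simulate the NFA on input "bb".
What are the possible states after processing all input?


Start: {q0}
  --b--> {q2}
  --b--> {}

{} (empty set, no valid transitions)


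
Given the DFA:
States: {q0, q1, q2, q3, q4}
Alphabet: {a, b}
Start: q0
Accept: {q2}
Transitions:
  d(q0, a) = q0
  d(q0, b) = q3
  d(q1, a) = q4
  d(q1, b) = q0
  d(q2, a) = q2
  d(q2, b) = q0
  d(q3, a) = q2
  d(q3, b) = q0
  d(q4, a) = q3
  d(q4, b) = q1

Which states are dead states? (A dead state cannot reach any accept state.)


Forward reachability from each state:
  q0 -> reaches accept state q2 (live)
  q1 -> reaches accept state q2 (live)
  q2 -> reaches accept state q2 (live)
  q3 -> reaches accept state q2 (live)
  q4 -> reaches accept state q2 (live)

None (all states can reach an accept state)


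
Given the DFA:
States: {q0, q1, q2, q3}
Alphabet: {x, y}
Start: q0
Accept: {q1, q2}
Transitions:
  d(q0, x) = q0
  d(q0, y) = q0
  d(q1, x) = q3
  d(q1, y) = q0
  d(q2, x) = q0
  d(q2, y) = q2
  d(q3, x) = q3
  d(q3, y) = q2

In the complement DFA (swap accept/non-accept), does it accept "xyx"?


Trace: q0 -> q0 -> q0 -> q0
Final: q0
Original accept: {q1, q2}
Complement: q0 is not in original accept

Yes, complement accepts (original rejects)


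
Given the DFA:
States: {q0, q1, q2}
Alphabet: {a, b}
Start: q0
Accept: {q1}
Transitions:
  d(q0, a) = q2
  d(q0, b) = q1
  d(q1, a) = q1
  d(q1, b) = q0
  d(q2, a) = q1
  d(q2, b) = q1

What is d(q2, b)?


Looking up transition d(q2, b)

q1


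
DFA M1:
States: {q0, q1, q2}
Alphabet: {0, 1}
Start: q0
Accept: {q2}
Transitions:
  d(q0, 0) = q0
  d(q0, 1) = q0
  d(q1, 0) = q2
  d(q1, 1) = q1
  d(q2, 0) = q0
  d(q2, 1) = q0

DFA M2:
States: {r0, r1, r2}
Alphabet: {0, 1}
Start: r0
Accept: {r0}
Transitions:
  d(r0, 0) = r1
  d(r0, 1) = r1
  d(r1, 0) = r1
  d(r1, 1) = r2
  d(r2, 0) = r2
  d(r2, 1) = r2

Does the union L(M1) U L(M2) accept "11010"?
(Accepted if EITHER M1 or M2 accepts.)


M1: final=q0 accepted=False
M2: final=r2 accepted=False

No, union rejects (neither accepts)


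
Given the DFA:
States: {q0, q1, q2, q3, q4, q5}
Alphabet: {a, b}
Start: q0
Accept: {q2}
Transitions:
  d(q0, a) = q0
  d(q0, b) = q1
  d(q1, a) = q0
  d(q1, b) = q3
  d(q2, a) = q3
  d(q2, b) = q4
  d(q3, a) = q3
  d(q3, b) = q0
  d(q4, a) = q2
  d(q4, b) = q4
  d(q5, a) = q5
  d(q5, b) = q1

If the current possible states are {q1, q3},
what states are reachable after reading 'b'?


Apply transition on 'b' from each current state:
  d(q1, b) = q3
  d(q3, b) = q0

{q0, q3}


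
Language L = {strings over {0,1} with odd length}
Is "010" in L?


length = 3; 3 mod 2 = 1

Yes, "010" is in L


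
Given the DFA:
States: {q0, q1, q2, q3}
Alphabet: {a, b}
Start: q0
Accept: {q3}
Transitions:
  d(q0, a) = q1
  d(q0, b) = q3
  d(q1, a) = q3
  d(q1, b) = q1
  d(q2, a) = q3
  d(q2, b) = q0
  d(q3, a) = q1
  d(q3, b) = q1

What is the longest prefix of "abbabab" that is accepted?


Run the DFA, marking each prefix where the state is accepting:
  "" -> q0 [reject]
  "a" -> q1 [reject]
  "ab" -> q1 [reject]
  "abb" -> q1 [reject]
  "abba" -> q3 [accept]
  "abbab" -> q1 [reject]
  "abbaba" -> q3 [accept]
  "abbabab" -> q1 [reject]

"abbaba"


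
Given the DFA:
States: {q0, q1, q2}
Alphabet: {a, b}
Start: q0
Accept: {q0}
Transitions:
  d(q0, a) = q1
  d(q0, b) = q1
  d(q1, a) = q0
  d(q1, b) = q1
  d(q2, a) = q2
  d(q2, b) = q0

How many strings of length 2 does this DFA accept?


Enumerating all length-2 strings:
  "aa" -> q0 [accept]
  "ab" -> q1 [reject]
  "ba" -> q0 [accept]
  "bb" -> q1 [reject]

2 out of 4


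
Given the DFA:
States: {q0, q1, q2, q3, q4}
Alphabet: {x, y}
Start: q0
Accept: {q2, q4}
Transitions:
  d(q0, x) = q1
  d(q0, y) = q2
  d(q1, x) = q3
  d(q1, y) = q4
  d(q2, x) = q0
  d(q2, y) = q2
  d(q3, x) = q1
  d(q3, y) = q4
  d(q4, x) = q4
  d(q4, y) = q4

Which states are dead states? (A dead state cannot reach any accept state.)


Forward reachability from each state:
  q0 -> reaches accept state q2 (live)
  q1 -> reaches accept state q4 (live)
  q2 -> reaches accept state q2 (live)
  q3 -> reaches accept state q4 (live)
  q4 -> reaches accept state q4 (live)

None (all states can reach an accept state)


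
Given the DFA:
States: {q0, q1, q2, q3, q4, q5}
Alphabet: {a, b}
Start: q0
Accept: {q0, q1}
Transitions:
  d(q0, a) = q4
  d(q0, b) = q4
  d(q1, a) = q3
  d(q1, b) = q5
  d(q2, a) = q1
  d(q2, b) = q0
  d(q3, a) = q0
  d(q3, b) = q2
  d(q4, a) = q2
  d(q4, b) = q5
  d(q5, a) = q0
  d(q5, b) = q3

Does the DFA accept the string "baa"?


Trace: q0 -> q4 -> q2 -> q1
Final state: q1
Accept states: {q0, q1}

Yes, accepted (final state q1 is an accept state)


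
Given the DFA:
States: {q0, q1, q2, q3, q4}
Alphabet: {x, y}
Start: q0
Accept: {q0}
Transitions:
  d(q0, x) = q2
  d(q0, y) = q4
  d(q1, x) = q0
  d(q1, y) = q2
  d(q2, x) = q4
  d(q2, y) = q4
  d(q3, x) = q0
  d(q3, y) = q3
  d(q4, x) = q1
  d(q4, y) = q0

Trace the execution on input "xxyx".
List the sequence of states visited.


Input: xxyx
d(q0, x) = q2
d(q2, x) = q4
d(q4, y) = q0
d(q0, x) = q2


q0 -> q2 -> q4 -> q0 -> q2


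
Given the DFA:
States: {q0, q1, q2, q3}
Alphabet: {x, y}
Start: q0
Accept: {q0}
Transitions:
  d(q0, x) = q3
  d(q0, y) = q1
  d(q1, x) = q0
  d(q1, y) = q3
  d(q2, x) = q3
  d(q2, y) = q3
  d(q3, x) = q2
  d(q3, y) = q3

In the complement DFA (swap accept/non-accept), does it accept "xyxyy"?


Trace: q0 -> q3 -> q3 -> q2 -> q3 -> q3
Final: q3
Original accept: {q0}
Complement: q3 is not in original accept

Yes, complement accepts (original rejects)


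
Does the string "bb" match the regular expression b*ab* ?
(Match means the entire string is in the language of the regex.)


|string| = 2; first = 'b'; last = 'b'

No, "bb" does not match b*ab*


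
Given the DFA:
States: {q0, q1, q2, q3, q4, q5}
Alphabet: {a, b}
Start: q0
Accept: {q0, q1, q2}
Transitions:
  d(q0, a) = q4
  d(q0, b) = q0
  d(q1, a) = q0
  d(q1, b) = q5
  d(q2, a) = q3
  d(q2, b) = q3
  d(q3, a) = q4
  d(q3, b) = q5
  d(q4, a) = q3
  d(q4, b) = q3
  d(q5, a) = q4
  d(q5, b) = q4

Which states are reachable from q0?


BFS from q0:
  layer 0: {q0}
  layer 1: {q4}
  layer 2: {q3}
  layer 3: {q5}

{q0, q3, q4, q5}


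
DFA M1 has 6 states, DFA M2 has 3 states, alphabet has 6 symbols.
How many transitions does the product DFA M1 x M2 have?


Product DFA has 6 * 3 = 18 states.
Each has 6 transitions: 18 * 6 = 108

108


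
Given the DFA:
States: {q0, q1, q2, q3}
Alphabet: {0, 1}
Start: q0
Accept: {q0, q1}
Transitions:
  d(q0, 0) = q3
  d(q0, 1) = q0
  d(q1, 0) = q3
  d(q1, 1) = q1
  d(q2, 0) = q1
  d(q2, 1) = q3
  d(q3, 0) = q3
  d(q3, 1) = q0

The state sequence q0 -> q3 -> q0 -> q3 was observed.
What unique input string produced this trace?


Trace back each transition to find the symbol:
  q0 --[0]--> q3
  q3 --[1]--> q0
  q0 --[0]--> q3

"010"


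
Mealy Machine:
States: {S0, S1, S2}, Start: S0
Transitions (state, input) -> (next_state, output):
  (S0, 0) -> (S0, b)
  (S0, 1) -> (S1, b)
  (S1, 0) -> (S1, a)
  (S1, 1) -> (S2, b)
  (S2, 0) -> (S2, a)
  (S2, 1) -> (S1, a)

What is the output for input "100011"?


Step-by-step:
  (S0, 1) -> (S1, b)
  (S1, 0) -> (S1, a)
  (S1, 0) -> (S1, a)
  (S1, 0) -> (S1, a)
  (S1, 1) -> (S2, b)
  (S2, 1) -> (S1, a)

"baaaba"


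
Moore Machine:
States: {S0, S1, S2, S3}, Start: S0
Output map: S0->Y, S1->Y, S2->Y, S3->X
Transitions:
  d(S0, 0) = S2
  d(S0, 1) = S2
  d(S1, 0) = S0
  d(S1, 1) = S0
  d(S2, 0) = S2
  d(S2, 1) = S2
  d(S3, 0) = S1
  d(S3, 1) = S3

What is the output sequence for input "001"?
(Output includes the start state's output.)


Start: S0 (output Y)
  --0--> S2 (output Y)
  --0--> S2 (output Y)
  --1--> S2 (output Y)

"YYYY"


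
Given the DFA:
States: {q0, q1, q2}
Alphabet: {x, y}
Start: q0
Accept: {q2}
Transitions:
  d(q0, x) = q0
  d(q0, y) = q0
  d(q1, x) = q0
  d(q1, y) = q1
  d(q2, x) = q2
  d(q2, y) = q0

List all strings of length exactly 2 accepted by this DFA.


All strings of length 2: 4 total
Accepted: 0

None


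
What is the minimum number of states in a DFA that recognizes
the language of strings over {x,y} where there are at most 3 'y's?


States: count = 0, 1, ..., 3 (all accepting; 4 states), plus a dead state for count > 3.
Total: 4 + 1 = 5.

5


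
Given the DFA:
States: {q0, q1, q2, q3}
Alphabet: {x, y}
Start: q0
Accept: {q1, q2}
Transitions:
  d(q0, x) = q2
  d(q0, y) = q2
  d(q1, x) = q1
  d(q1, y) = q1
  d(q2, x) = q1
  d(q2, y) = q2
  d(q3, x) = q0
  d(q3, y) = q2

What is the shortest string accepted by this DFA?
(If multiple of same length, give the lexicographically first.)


BFS by string length (lex-first path to each state shown):
  len 0: q0<-""
  len 1: q2<-"x"
Found accept state at length 1.

"x"


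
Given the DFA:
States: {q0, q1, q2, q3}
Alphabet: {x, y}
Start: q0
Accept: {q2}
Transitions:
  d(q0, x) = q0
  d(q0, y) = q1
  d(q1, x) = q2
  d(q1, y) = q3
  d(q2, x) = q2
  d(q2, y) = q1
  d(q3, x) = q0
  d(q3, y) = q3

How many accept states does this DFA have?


Accept states listed: {q2}
Counting: q2(1)

1


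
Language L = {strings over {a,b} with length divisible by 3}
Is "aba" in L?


length = 3; 3 mod 3 = 0

Yes, "aba" is in L


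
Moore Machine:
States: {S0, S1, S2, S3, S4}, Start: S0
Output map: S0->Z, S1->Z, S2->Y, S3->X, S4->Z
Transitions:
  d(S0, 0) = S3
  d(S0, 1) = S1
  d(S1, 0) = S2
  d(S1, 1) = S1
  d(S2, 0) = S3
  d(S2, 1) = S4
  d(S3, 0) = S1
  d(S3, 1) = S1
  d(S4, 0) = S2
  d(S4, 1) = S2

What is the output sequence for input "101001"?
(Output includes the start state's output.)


Start: S0 (output Z)
  --1--> S1 (output Z)
  --0--> S2 (output Y)
  --1--> S4 (output Z)
  --0--> S2 (output Y)
  --0--> S3 (output X)
  --1--> S1 (output Z)

"ZZYZYXZ"


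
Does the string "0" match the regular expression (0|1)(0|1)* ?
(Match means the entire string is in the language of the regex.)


|string| = 1; first = '0'; last = '0'

Yes, "0" matches (0|1)(0|1)*


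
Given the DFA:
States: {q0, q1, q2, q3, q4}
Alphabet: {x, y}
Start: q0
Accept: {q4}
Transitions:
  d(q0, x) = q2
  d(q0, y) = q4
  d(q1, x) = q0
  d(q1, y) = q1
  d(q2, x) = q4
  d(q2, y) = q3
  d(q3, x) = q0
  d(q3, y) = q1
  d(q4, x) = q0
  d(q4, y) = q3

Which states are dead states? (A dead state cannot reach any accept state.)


Forward reachability from each state:
  q0 -> reaches accept state q4 (live)
  q1 -> reaches accept state q4 (live)
  q2 -> reaches accept state q4 (live)
  q3 -> reaches accept state q4 (live)
  q4 -> reaches accept state q4 (live)

None (all states can reach an accept state)


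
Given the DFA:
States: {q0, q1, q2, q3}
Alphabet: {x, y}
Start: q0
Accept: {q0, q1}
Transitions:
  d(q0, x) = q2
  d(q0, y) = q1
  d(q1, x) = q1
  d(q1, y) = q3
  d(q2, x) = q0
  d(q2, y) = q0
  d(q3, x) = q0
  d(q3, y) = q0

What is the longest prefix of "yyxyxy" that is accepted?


Run the DFA, marking each prefix where the state is accepting:
  "" -> q0 [accept]
  "y" -> q1 [accept]
  "yy" -> q3 [reject]
  "yyx" -> q0 [accept]
  "yyxy" -> q1 [accept]
  "yyxyx" -> q1 [accept]
  "yyxyxy" -> q3 [reject]

"yyxyx"


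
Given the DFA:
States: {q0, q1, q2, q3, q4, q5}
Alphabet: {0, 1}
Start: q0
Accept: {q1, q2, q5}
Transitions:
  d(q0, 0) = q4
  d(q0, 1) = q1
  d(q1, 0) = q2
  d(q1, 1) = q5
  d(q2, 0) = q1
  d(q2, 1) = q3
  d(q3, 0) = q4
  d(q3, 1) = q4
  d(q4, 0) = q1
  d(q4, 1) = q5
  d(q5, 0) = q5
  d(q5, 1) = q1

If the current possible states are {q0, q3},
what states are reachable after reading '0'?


Apply transition on '0' from each current state:
  d(q0, 0) = q4
  d(q3, 0) = q4

{q4}


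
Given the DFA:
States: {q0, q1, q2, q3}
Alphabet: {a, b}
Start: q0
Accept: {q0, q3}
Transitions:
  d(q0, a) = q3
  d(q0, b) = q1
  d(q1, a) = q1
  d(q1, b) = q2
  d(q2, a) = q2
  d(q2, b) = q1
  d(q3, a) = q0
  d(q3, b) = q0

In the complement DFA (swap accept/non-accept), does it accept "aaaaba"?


Trace: q0 -> q3 -> q0 -> q3 -> q0 -> q1 -> q1
Final: q1
Original accept: {q0, q3}
Complement: q1 is not in original accept

Yes, complement accepts (original rejects)


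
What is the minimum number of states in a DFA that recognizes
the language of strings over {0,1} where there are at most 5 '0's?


States: count = 0, 1, ..., 5 (all accepting; 6 states), plus a dead state for count > 5.
Total: 6 + 1 = 7.

7


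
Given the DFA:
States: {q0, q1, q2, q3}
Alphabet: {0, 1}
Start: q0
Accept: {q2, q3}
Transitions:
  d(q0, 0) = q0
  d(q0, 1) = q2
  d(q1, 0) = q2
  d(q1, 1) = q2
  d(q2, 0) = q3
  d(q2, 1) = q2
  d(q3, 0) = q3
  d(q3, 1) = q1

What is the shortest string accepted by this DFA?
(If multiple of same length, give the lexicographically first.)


BFS by string length (lex-first path to each state shown):
  len 0: q0<-""
  len 1: q0<-"0", q2<-"1"
Found accept state at length 1.

"1"


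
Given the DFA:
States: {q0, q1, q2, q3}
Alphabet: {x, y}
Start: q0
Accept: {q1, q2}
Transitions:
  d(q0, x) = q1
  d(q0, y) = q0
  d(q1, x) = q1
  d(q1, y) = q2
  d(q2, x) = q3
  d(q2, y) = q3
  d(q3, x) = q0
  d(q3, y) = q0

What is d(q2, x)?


Looking up transition d(q2, x)

q3


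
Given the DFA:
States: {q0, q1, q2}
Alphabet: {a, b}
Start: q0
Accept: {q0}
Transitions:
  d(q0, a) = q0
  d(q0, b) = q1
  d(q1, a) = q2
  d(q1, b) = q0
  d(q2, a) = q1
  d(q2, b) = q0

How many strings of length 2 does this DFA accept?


Enumerating all length-2 strings:
  "aa" -> q0 [accept]
  "ab" -> q1 [reject]
  "ba" -> q2 [reject]
  "bb" -> q0 [accept]

2 out of 4


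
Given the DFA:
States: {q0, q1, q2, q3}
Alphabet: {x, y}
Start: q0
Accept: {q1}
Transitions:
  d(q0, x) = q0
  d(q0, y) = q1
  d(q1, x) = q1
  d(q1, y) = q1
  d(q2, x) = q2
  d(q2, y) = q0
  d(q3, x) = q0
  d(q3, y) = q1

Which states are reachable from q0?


BFS from q0:
  layer 0: {q0}
  layer 1: {q1}

{q0, q1}


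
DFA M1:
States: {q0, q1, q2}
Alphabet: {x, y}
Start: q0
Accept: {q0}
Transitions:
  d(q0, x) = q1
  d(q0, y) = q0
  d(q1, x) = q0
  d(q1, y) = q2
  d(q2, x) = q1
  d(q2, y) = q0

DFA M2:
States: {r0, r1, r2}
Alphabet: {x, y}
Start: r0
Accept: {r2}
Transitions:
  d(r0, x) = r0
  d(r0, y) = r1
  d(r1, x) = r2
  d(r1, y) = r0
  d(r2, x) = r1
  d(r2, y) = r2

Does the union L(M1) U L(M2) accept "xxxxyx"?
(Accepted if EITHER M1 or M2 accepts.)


M1: final=q1 accepted=False
M2: final=r2 accepted=True

Yes, union accepts


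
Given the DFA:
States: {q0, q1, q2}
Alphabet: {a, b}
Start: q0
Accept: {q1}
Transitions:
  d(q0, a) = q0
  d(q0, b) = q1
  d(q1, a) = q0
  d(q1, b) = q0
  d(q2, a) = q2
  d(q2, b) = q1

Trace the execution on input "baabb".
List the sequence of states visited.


Input: baabb
d(q0, b) = q1
d(q1, a) = q0
d(q0, a) = q0
d(q0, b) = q1
d(q1, b) = q0


q0 -> q1 -> q0 -> q0 -> q1 -> q0


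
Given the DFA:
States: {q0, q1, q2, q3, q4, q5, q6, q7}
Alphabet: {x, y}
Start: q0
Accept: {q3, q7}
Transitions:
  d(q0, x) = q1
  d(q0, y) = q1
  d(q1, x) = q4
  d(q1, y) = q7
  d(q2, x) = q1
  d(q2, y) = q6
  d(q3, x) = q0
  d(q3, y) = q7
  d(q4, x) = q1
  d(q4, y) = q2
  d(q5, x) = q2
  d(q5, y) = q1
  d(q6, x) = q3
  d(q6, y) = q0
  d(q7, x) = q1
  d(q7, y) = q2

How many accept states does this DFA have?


Accept states listed: {q3, q7}
Counting: q3(1) q7(2)

2
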